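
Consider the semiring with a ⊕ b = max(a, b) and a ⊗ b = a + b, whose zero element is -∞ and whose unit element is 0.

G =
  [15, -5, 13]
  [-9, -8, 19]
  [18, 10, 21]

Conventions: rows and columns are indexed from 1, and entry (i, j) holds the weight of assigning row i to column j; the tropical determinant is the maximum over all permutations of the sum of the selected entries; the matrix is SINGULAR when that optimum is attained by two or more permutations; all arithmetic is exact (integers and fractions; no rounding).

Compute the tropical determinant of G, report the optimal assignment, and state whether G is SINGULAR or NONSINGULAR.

σ = (1, 2, 3): 15 + (-8) + 21 = 28
σ = (1, 3, 2): 15 + 19 + 10 = 44
σ = (2, 1, 3): (-5) + (-9) + 21 = 7
σ = (2, 3, 1): (-5) + 19 + 18 = 32
σ = (3, 1, 2): 13 + (-9) + 10 = 14
σ = (3, 2, 1): 13 + (-8) + 18 = 23
Optimal value attained by: σ = (1, 3, 2).
Answer: det⊕(G) = 44; verdict: NONSINGULAR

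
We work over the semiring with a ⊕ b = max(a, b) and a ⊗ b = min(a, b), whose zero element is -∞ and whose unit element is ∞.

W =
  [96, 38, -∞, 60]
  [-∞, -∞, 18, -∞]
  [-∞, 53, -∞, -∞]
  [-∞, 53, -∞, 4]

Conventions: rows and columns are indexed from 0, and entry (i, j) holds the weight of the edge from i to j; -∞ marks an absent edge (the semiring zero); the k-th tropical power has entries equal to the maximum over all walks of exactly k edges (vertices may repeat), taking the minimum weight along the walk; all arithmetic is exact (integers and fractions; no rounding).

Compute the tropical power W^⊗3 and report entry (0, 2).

W^⊗2:
  [96, 53, 18, 60]
  [-∞, 18, -∞, -∞]
  [-∞, -∞, 18, -∞]
  [-∞, 4, 18, 4]
W^⊗3:
  [96, 53, 18, 60]
  [-∞, -∞, 18, -∞]
  [-∞, 18, -∞, -∞]
  [-∞, 18, 4, 4]
Key observation: the optimum is the walk 0->0->1->2, with weight 96 min 38 min 18 = 18.
Optimal value attained by: walk 0->0->1->2.
Answer: (W^⊗3)[0][2] = 18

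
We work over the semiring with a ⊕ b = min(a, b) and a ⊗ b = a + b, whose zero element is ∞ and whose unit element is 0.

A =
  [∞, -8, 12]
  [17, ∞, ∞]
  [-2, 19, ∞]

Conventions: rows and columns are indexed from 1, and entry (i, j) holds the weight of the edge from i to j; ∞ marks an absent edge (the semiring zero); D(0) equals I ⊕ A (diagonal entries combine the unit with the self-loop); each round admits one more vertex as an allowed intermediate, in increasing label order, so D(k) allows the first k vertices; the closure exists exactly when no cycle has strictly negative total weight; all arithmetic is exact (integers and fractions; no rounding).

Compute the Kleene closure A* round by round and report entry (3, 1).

D(0):
  [0, -8, 12]
  [17, 0, ∞]
  [-2, 19, 0]
D(1):
  [0, -8, 12]
  [17, 0, 29]
  [-2, -10, 0]
D(2):
  [0, -8, 12]
  [17, 0, 29]
  [-2, -10, 0]
D(3):
  [0, -8, 12]
  [17, 0, 29]
  [-2, -10, 0]
Answer: A*[3][1] = -2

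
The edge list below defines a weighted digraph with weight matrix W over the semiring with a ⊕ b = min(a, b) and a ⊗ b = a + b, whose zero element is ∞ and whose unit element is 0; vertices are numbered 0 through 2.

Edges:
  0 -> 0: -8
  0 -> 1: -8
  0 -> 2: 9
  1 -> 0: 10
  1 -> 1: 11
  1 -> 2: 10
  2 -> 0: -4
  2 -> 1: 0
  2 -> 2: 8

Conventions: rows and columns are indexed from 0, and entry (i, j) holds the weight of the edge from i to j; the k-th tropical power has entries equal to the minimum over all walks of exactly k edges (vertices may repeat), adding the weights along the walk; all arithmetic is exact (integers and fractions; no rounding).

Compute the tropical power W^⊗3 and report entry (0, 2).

W^⊗2:
  [-16, -16, 1]
  [2, 2, 18]
  [-12, -12, 5]
W^⊗3:
  [-24, -24, -7]
  [-6, -6, 11]
  [-20, -20, -3]
Key observation: the optimum is the walk 0->0->0->2, with weight (-8) + (-8) + 9 = -7.
Optimal value attained by: walk 0->0->0->2.
Answer: (W^⊗3)[0][2] = -7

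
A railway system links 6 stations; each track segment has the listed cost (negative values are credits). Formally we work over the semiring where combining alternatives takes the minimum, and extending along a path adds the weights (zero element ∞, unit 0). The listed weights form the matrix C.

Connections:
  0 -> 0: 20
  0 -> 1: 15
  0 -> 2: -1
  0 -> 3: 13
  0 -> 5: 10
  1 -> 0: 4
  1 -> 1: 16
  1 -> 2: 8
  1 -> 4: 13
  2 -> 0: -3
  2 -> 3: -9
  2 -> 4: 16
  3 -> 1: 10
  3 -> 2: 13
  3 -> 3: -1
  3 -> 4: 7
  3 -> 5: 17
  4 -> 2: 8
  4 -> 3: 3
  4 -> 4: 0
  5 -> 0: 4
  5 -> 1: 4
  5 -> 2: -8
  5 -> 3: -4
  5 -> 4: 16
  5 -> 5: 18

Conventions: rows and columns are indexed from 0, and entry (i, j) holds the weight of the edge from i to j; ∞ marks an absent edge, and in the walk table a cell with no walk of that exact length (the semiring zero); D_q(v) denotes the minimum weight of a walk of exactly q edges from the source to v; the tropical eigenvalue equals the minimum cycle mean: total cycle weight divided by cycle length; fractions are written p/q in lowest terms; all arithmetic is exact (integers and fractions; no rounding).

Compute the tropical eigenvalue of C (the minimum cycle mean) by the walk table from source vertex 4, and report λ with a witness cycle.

q=0: [∞, ∞, ∞, ∞, 0, ∞]
q=1: [∞, ∞, 8, 3, 0, ∞]
q=2: [5, 13, 8, -1, 0, 20]
q=3: [5, 9, 4, -2, 0, 15]
q=4: [1, 8, 4, -5, 0, 15]
q=5: [1, 5, 0, -6, 0, 11]
q=6: [-3, 4, 0, -9, 0, 11]
Optimal cycle mean attained by: cycle 0->2->0, total (-1) + (-3), length 2.
Answer: λ = -2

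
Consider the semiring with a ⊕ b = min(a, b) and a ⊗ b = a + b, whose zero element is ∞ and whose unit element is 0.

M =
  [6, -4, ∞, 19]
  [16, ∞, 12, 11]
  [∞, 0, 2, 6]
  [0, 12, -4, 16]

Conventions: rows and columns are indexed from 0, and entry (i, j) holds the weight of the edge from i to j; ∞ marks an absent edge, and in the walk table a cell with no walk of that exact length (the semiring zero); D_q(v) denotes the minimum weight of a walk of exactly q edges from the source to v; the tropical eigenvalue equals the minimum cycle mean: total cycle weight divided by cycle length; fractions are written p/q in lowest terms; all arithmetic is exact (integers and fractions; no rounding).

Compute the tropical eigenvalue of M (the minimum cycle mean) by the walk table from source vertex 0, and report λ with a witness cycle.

q=0: [0, ∞, ∞, ∞]
q=1: [6, -4, ∞, 19]
q=2: [12, 2, 8, 7]
q=3: [7, 8, 3, 13]
q=4: [13, 3, 5, 9]
Optimal cycle mean attained by: cycle 2->3->2, total 6 + (-4), length 2.
Answer: λ = 1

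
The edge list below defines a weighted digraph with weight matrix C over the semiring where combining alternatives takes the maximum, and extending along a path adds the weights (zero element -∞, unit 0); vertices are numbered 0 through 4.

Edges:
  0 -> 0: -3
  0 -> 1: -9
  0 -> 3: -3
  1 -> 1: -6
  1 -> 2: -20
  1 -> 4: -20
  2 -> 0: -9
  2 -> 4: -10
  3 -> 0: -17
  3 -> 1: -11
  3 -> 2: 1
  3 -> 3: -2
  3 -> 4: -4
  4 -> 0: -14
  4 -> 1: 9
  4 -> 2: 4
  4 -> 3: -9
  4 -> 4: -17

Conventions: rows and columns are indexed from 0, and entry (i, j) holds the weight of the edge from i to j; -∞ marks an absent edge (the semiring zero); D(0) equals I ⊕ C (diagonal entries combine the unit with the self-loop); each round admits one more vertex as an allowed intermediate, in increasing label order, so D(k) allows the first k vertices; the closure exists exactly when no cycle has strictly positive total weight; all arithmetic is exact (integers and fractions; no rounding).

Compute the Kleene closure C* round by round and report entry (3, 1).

D(0):
  [0, -9, -∞, -3, -∞]
  [-∞, 0, -20, -∞, -20]
  [-9, -∞, 0, -∞, -10]
  [-17, -11, 1, 0, -4]
  [-14, 9, 4, -9, 0]
D(1):
  [0, -9, -∞, -3, -∞]
  [-∞, 0, -20, -∞, -20]
  [-9, -18, 0, -12, -10]
  [-17, -11, 1, 0, -4]
  [-14, 9, 4, -9, 0]
D(2):
  [0, -9, -29, -3, -29]
  [-∞, 0, -20, -∞, -20]
  [-9, -18, 0, -12, -10]
  [-17, -11, 1, 0, -4]
  [-14, 9, 4, -9, 0]
D(3):
  [0, -9, -29, -3, -29]
  [-29, 0, -20, -32, -20]
  [-9, -18, 0, -12, -10]
  [-8, -11, 1, 0, -4]
  [-5, 9, 4, -8, 0]
D(4):
  [0, -9, -2, -3, -7]
  [-29, 0, -20, -32, -20]
  [-9, -18, 0, -12, -10]
  [-8, -11, 1, 0, -4]
  [-5, 9, 4, -8, 0]
D(5):
  [0, 2, -2, -3, -7]
  [-25, 0, -16, -28, -20]
  [-9, -1, 0, -12, -10]
  [-8, 5, 1, 0, -4]
  [-5, 9, 4, -8, 0]
Answer: C*[3][1] = 5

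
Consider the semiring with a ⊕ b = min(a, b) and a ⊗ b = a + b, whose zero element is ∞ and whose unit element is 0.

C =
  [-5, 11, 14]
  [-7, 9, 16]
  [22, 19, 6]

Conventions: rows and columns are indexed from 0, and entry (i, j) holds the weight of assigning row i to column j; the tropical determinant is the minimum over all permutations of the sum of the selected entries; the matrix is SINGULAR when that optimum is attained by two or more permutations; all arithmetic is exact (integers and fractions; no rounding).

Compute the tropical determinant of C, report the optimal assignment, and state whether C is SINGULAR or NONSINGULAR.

σ = (0, 1, 2): (-5) + 9 + 6 = 10
σ = (0, 2, 1): (-5) + 16 + 19 = 30
σ = (1, 0, 2): 11 + (-7) + 6 = 10
σ = (1, 2, 0): 11 + 16 + 22 = 49
σ = (2, 0, 1): 14 + (-7) + 19 = 26
σ = (2, 1, 0): 14 + 9 + 22 = 45
Optimal value attained by: σ = (0, 1, 2).
Answer: det⊕(C) = 10; verdict: SINGULAR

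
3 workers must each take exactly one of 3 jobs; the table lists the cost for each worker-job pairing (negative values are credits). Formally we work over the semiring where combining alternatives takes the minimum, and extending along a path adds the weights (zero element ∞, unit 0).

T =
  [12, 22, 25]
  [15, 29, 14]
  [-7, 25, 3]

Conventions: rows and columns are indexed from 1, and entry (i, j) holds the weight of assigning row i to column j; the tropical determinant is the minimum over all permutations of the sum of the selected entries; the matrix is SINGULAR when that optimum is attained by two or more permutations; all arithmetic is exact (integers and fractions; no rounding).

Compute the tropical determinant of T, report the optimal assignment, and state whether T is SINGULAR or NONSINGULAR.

σ = (1, 2, 3): 12 + 29 + 3 = 44
σ = (1, 3, 2): 12 + 14 + 25 = 51
σ = (2, 1, 3): 22 + 15 + 3 = 40
σ = (2, 3, 1): 22 + 14 + (-7) = 29
σ = (3, 1, 2): 25 + 15 + 25 = 65
σ = (3, 2, 1): 25 + 29 + (-7) = 47
Optimal value attained by: σ = (2, 3, 1).
Answer: det⊕(T) = 29; verdict: NONSINGULAR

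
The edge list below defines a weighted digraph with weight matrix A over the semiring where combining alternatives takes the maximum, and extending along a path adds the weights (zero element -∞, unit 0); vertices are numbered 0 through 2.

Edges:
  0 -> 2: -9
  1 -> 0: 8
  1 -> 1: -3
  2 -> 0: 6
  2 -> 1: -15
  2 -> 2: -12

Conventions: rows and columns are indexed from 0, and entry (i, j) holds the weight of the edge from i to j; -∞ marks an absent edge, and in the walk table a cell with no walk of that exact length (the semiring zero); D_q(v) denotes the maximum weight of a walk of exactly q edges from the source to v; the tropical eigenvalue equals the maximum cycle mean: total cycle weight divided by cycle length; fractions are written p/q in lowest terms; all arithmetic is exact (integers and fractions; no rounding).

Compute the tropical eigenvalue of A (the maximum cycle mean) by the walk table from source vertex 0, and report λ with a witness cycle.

q=0: [0, -∞, -∞]
q=1: [-∞, -∞, -9]
q=2: [-3, -24, -21]
q=3: [-15, -27, -12]
Optimal cycle mean attained by: cycle 0->2->0, total (-9) + 6, length 2.
Answer: λ = -3/2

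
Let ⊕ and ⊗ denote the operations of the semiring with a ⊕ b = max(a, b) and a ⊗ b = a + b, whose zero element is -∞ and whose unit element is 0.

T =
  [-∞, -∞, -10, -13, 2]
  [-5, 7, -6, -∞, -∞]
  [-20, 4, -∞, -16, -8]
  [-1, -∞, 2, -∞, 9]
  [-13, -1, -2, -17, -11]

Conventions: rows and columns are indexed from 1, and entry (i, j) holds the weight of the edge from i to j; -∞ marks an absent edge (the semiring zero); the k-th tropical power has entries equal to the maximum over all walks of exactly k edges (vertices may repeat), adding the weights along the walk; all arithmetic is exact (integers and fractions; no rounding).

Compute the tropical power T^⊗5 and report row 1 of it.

T^⊗2:
  [-11, 1, 0, -15, -4]
  [2, 14, 1, -18, -3]
  [-1, 11, -2, -25, -7]
  [-4, 8, 7, -8, 1]
  [-6, 6, -7, -18, -8]
T^⊗3:
  [-4, 8, -5, -16, -6]
  [9, 21, 8, -11, 4]
  [6, 18, 5, -14, 1]
  [3, 15, 2, -9, 1]
  [1, 13, 0, -19, -4]
T^⊗4:
  [3, 15, 2, -17, -2]
  [16, 28, 15, -4, 11]
  [13, 25, 12, -7, 8]
  [10, 22, 9, -10, 5]
  [8, 20, 7, -12, 3]
T^⊗5:
  [10, 22, 9, -10, 5]
  [23, 35, 22, 3, 18]
  [20, 32, 19, 0, 15]
  [17, 29, 16, -3, 12]
  [15, 27, 14, -5, 10]
Answer: row 1 of T^⊗5 = [10, 22, 9, -10, 5]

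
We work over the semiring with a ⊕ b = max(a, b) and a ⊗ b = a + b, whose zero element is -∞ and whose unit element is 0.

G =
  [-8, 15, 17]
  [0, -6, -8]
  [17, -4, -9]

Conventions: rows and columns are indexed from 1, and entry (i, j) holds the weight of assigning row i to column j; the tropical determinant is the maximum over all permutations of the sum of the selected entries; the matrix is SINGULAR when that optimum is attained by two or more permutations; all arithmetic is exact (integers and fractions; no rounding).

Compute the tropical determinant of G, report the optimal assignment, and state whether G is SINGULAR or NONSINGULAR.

σ = (1, 2, 3): (-8) + (-6) + (-9) = -23
σ = (1, 3, 2): (-8) + (-8) + (-4) = -20
σ = (2, 1, 3): 15 + 0 + (-9) = 6
σ = (2, 3, 1): 15 + (-8) + 17 = 24
σ = (3, 1, 2): 17 + 0 + (-4) = 13
σ = (3, 2, 1): 17 + (-6) + 17 = 28
Optimal value attained by: σ = (3, 2, 1).
Answer: det⊕(G) = 28; verdict: NONSINGULAR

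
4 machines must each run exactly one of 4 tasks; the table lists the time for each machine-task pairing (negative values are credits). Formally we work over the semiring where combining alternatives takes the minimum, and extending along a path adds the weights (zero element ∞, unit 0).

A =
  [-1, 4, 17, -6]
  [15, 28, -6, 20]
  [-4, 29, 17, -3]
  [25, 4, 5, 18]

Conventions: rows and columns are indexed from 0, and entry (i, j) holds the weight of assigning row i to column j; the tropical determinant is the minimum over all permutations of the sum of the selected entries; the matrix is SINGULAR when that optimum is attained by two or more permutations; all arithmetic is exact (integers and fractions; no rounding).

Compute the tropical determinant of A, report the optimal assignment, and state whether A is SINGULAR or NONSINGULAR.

σ = (0, 1, 2, 3): (-1) + 28 + 17 + 18 = 62
σ = (0, 1, 3, 2): (-1) + 28 + (-3) + 5 = 29
σ = (0, 2, 1, 3): (-1) + (-6) + 29 + 18 = 40
σ = (0, 2, 3, 1): (-1) + (-6) + (-3) + 4 = -6
σ = (0, 3, 1, 2): (-1) + 20 + 29 + 5 = 53
σ = (0, 3, 2, 1): (-1) + 20 + 17 + 4 = 40
σ = (1, 0, 2, 3): 4 + 15 + 17 + 18 = 54
σ = (1, 0, 3, 2): 4 + 15 + (-3) + 5 = 21
σ = (1, 2, 0, 3): 4 + (-6) + (-4) + 18 = 12
σ = (1, 2, 3, 0): 4 + (-6) + (-3) + 25 = 20
σ = (1, 3, 0, 2): 4 + 20 + (-4) + 5 = 25
σ = (1, 3, 2, 0): 4 + 20 + 17 + 25 = 66
σ = (2, 0, 1, 3): 17 + 15 + 29 + 18 = 79
σ = (2, 0, 3, 1): 17 + 15 + (-3) + 4 = 33
σ = (2, 1, 0, 3): 17 + 28 + (-4) + 18 = 59
σ = (2, 1, 3, 0): 17 + 28 + (-3) + 25 = 67
σ = (2, 3, 0, 1): 17 + 20 + (-4) + 4 = 37
σ = (2, 3, 1, 0): 17 + 20 + 29 + 25 = 91
σ = (3, 0, 1, 2): (-6) + 15 + 29 + 5 = 43
σ = (3, 0, 2, 1): (-6) + 15 + 17 + 4 = 30
σ = (3, 1, 0, 2): (-6) + 28 + (-4) + 5 = 23
σ = (3, 1, 2, 0): (-6) + 28 + 17 + 25 = 64
σ = (3, 2, 0, 1): (-6) + (-6) + (-4) + 4 = -12
σ = (3, 2, 1, 0): (-6) + (-6) + 29 + 25 = 42
Optimal value attained by: σ = (3, 2, 0, 1).
Answer: det⊕(A) = -12; verdict: NONSINGULAR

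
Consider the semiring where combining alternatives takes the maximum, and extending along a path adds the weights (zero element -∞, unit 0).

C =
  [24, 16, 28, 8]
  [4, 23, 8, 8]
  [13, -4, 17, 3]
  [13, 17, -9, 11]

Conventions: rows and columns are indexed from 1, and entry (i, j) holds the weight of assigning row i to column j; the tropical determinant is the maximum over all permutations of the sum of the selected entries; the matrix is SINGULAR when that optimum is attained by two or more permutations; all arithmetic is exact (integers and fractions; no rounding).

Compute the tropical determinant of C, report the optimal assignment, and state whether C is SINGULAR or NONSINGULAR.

σ = (1, 2, 3, 4): 24 + 23 + 17 + 11 = 75
σ = (1, 2, 4, 3): 24 + 23 + 3 + (-9) = 41
σ = (1, 3, 2, 4): 24 + 8 + (-4) + 11 = 39
σ = (1, 3, 4, 2): 24 + 8 + 3 + 17 = 52
σ = (1, 4, 2, 3): 24 + 8 + (-4) + (-9) = 19
σ = (1, 4, 3, 2): 24 + 8 + 17 + 17 = 66
σ = (2, 1, 3, 4): 16 + 4 + 17 + 11 = 48
σ = (2, 1, 4, 3): 16 + 4 + 3 + (-9) = 14
σ = (2, 3, 1, 4): 16 + 8 + 13 + 11 = 48
σ = (2, 3, 4, 1): 16 + 8 + 3 + 13 = 40
σ = (2, 4, 1, 3): 16 + 8 + 13 + (-9) = 28
σ = (2, 4, 3, 1): 16 + 8 + 17 + 13 = 54
σ = (3, 1, 2, 4): 28 + 4 + (-4) + 11 = 39
σ = (3, 1, 4, 2): 28 + 4 + 3 + 17 = 52
σ = (3, 2, 1, 4): 28 + 23 + 13 + 11 = 75
σ = (3, 2, 4, 1): 28 + 23 + 3 + 13 = 67
σ = (3, 4, 1, 2): 28 + 8 + 13 + 17 = 66
σ = (3, 4, 2, 1): 28 + 8 + (-4) + 13 = 45
σ = (4, 1, 2, 3): 8 + 4 + (-4) + (-9) = -1
σ = (4, 1, 3, 2): 8 + 4 + 17 + 17 = 46
σ = (4, 2, 1, 3): 8 + 23 + 13 + (-9) = 35
σ = (4, 2, 3, 1): 8 + 23 + 17 + 13 = 61
σ = (4, 3, 1, 2): 8 + 8 + 13 + 17 = 46
σ = (4, 3, 2, 1): 8 + 8 + (-4) + 13 = 25
Optimal value attained by: σ = (1, 2, 3, 4).
Answer: det⊕(C) = 75; verdict: SINGULAR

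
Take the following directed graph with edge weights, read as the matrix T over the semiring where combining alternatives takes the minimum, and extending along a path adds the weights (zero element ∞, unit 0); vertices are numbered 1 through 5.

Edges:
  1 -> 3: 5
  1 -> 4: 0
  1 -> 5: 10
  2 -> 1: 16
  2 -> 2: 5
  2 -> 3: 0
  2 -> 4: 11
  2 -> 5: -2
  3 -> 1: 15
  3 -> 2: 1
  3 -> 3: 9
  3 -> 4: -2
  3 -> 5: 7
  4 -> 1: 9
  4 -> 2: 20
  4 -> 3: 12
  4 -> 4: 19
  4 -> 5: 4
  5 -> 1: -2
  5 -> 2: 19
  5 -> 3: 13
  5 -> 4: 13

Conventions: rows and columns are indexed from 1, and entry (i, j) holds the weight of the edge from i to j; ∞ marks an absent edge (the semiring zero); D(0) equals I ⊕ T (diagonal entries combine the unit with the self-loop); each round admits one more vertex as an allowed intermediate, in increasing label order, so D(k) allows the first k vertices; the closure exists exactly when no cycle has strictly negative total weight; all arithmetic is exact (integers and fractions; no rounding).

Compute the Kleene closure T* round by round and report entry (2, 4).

D(0):
  [0, ∞, 5, 0, 10]
  [16, 0, 0, 11, -2]
  [15, 1, 0, -2, 7]
  [9, 20, 12, 0, 4]
  [-2, 19, 13, 13, 0]
D(1):
  [0, ∞, 5, 0, 10]
  [16, 0, 0, 11, -2]
  [15, 1, 0, -2, 7]
  [9, 20, 12, 0, 4]
  [-2, 19, 3, -2, 0]
D(2):
  [0, ∞, 5, 0, 10]
  [16, 0, 0, 11, -2]
  [15, 1, 0, -2, -1]
  [9, 20, 12, 0, 4]
  [-2, 19, 3, -2, 0]
D(3):
  [0, 6, 5, 0, 4]
  [15, 0, 0, -2, -2]
  [15, 1, 0, -2, -1]
  [9, 13, 12, 0, 4]
  [-2, 4, 3, -2, 0]
D(4):
  [0, 6, 5, 0, 4]
  [7, 0, 0, -2, -2]
  [7, 1, 0, -2, -1]
  [9, 13, 12, 0, 4]
  [-2, 4, 3, -2, 0]
D(5):
  [0, 6, 5, 0, 4]
  [-4, 0, 0, -4, -2]
  [-3, 1, 0, -3, -1]
  [2, 8, 7, 0, 4]
  [-2, 4, 3, -2, 0]
Answer: T*[2][4] = -4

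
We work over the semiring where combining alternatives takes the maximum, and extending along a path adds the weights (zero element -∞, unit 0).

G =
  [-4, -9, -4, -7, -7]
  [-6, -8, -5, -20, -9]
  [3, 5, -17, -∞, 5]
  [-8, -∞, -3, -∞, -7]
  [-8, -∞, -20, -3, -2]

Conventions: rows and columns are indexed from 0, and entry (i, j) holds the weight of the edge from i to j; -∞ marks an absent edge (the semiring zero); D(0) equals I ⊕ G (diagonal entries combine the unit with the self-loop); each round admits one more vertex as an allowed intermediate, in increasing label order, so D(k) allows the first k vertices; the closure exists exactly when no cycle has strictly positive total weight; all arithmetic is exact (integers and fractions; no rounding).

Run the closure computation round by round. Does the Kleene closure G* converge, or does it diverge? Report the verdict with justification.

D(0):
  [0, -9, -4, -7, -7]
  [-6, 0, -5, -20, -9]
  [3, 5, 0, -∞, 5]
  [-8, -∞, -3, 0, -7]
  [-8, -∞, -20, -3, 0]
D(1):
  [0, -9, -4, -7, -7]
  [-6, 0, -5, -13, -9]
  [3, 5, 0, -4, 5]
  [-8, -17, -3, 0, -7]
  [-8, -17, -12, -3, 0]
D(2):
  [0, -9, -4, -7, -7]
  [-6, 0, -5, -13, -9]
  [3, 5, 0, -4, 5]
  [-8, -17, -3, 0, -7]
  [-8, -17, -12, -3, 0]
D(3):
  [0, 1, -4, -7, 1]
  [-2, 0, -5, -9, 0]
  [3, 5, 0, -4, 5]
  [0, 2, -3, 0, 2]
  [-8, -7, -12, -3, 0]
D(4):
  [0, 1, -4, -7, 1]
  [-2, 0, -5, -9, 0]
  [3, 5, 0, -4, 5]
  [0, 2, -3, 0, 2]
  [-3, -1, -6, -3, 0]
D(5):
  [0, 1, -4, -2, 1]
  [-2, 0, -5, -3, 0]
  [3, 5, 0, 2, 5]
  [0, 2, -3, 0, 2]
  [-3, -1, -6, -3, 0]
Key observation: every diagonal entry stays at the unit through all rounds, so no improving cycle exists.
Answer: CONVERGES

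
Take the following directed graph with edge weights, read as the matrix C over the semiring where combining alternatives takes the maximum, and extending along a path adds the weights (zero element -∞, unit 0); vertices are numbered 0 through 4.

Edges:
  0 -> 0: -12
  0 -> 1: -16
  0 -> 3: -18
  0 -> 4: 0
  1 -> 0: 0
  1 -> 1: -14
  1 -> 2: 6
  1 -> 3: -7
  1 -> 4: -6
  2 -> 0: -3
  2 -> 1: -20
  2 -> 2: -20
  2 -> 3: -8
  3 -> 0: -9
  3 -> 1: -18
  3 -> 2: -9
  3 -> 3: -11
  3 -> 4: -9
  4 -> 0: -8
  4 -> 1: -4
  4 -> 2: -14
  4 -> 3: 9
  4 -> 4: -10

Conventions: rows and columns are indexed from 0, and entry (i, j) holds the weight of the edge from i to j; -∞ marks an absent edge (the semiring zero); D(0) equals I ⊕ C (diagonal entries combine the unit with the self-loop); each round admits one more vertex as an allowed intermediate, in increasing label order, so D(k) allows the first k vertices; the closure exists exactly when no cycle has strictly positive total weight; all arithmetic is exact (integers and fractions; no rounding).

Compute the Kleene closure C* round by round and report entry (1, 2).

D(0):
  [0, -16, -∞, -18, 0]
  [0, 0, 6, -7, -6]
  [-3, -20, 0, -8, -∞]
  [-9, -18, -9, 0, -9]
  [-8, -4, -14, 9, 0]
D(1):
  [0, -16, -∞, -18, 0]
  [0, 0, 6, -7, 0]
  [-3, -19, 0, -8, -3]
  [-9, -18, -9, 0, -9]
  [-8, -4, -14, 9, 0]
D(2):
  [0, -16, -10, -18, 0]
  [0, 0, 6, -7, 0]
  [-3, -19, 0, -8, -3]
  [-9, -18, -9, 0, -9]
  [-4, -4, 2, 9, 0]
D(3):
  [0, -16, -10, -18, 0]
  [3, 0, 6, -2, 3]
  [-3, -19, 0, -8, -3]
  [-9, -18, -9, 0, -9]
  [-1, -4, 2, 9, 0]
D(4):
  [0, -16, -10, -18, 0]
  [3, 0, 6, -2, 3]
  [-3, -19, 0, -8, -3]
  [-9, -18, -9, 0, -9]
  [0, -4, 2, 9, 0]
D(5):
  [0, -4, 2, 9, 0]
  [3, 0, 6, 12, 3]
  [-3, -7, 0, 6, -3]
  [-9, -13, -7, 0, -9]
  [0, -4, 2, 9, 0]
Answer: C*[1][2] = 6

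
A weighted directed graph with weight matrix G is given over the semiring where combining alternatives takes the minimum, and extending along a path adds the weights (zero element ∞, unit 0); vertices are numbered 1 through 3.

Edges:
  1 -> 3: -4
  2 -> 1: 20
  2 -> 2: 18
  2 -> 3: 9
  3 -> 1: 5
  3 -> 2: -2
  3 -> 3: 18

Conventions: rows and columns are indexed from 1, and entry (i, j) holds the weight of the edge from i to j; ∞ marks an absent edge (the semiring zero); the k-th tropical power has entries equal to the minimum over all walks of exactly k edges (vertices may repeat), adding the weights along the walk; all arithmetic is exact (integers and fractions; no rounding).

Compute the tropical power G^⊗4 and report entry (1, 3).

G^⊗2:
  [1, -6, 14]
  [14, 7, 16]
  [18, 16, 1]
G^⊗3:
  [14, 12, -3]
  [21, 14, 10]
  [6, -1, 14]
G^⊗4:
  [2, -5, 10]
  [15, 8, 17]
  [19, 12, 2]
Key observation: the optimum is the walk 1->3->2->1->3, with weight (-4) + (-2) + 20 + (-4) = 10.
Optimal value attained by: walk 1->3->2->1->3.
Answer: (G^⊗4)[1][3] = 10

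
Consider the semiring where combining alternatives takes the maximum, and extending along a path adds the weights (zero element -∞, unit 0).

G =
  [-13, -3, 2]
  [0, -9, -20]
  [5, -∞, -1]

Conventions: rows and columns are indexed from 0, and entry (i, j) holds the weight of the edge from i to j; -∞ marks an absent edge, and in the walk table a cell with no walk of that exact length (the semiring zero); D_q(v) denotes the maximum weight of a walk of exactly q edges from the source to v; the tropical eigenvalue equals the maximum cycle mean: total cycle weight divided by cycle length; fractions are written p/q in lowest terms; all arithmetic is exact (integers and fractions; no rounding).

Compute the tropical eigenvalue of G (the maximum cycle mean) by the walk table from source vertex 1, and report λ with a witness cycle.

q=0: [-∞, 0, -∞]
q=1: [0, -9, -20]
q=2: [-9, -3, 2]
q=3: [7, -12, 1]
Optimal cycle mean attained by: cycle 0->2->0, total 2 + 5, length 2.
Answer: λ = 7/2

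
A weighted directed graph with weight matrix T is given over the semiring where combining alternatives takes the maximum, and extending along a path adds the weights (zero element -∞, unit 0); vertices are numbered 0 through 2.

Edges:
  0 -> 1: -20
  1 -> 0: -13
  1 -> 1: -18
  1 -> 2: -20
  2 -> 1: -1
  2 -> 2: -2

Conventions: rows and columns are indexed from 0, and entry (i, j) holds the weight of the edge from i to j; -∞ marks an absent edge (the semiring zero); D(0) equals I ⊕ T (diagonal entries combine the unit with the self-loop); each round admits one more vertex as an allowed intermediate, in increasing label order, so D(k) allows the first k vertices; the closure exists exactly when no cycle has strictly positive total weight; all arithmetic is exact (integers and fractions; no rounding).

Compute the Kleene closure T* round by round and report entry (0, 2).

D(0):
  [0, -20, -∞]
  [-13, 0, -20]
  [-∞, -1, 0]
D(1):
  [0, -20, -∞]
  [-13, 0, -20]
  [-∞, -1, 0]
D(2):
  [0, -20, -40]
  [-13, 0, -20]
  [-14, -1, 0]
D(3):
  [0, -20, -40]
  [-13, 0, -20]
  [-14, -1, 0]
Answer: T*[0][2] = -40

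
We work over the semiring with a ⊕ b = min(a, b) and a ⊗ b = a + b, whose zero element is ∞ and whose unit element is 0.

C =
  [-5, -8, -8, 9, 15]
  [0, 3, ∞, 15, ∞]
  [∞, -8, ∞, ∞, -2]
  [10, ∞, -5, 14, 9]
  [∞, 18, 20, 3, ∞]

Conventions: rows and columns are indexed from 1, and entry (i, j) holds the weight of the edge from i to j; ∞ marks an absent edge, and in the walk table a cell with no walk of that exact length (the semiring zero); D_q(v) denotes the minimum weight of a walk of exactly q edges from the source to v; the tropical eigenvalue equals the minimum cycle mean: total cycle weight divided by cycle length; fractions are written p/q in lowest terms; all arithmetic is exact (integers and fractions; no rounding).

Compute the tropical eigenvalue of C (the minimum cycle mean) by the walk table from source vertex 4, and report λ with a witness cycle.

q=0: [∞, ∞, ∞, 0, ∞]
q=1: [10, ∞, -5, 14, 9]
q=2: [5, -13, 2, 12, -7]
q=3: [-13, -10, -3, -4, 0]
q=4: [-18, -21, -21, -4, -5]
q=5: [-23, -29, -26, -9, -23]
Optimal cycle mean attained by: cycle 1->3->2->1, total (-8) + (-8) + 0, length 3.
Answer: λ = -16/3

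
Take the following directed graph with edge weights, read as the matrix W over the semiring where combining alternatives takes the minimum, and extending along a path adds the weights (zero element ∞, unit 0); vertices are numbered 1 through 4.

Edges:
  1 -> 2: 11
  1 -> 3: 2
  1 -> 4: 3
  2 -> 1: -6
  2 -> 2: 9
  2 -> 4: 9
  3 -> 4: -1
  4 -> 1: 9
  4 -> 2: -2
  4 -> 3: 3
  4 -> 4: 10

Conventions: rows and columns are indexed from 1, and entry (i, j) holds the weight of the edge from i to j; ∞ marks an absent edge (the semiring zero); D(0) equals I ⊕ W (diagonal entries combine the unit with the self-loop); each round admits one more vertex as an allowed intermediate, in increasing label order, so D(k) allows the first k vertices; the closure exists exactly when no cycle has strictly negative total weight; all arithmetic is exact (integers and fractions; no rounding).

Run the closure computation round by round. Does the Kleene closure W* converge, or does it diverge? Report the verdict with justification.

D(0):
  [0, 11, 2, 3]
  [-6, 0, ∞, 9]
  [∞, ∞, 0, -1]
  [9, -2, 3, 0]
D(1):
  [0, 11, 2, 3]
  [-6, 0, -4, -3]
  [∞, ∞, 0, -1]
  [9, -2, 3, 0]
Detection: at round 2, diagonal entry (4, 4) turns strictly negative.
Key observation: the cycle 4->2->1->4 has total weight (-2) + (-6) + 3, which is strictly negative.
Answer: DIVERGES — negative cycle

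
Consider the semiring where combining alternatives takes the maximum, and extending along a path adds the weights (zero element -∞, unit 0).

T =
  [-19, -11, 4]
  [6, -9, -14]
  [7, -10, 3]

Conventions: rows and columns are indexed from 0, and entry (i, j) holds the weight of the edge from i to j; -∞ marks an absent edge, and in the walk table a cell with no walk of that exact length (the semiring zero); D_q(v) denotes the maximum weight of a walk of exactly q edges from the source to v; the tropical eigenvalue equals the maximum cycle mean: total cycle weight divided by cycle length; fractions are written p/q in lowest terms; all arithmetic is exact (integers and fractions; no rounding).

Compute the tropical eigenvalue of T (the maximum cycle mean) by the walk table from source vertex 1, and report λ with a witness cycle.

q=0: [-∞, 0, -∞]
q=1: [6, -9, -14]
q=2: [-3, -5, 10]
q=3: [17, 0, 13]
Optimal cycle mean attained by: cycle 0->2->0, total 4 + 7, length 2.
Answer: λ = 11/2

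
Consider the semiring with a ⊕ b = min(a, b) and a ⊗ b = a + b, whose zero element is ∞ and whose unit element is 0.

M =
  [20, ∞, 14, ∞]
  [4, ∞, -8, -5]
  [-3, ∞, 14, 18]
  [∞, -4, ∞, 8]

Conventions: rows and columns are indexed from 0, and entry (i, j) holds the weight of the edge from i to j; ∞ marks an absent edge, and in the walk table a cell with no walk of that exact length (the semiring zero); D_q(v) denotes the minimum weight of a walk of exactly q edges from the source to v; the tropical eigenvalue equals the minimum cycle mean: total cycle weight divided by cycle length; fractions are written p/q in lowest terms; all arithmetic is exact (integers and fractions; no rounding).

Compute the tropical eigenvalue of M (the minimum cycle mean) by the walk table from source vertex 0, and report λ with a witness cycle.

q=0: [0, ∞, ∞, ∞]
q=1: [20, ∞, 14, ∞]
q=2: [11, ∞, 28, 32]
q=3: [25, 28, 25, 40]
q=4: [22, 36, 20, 23]
Optimal cycle mean attained by: cycle 1->3->1, total (-5) + (-4), length 2.
Answer: λ = -9/2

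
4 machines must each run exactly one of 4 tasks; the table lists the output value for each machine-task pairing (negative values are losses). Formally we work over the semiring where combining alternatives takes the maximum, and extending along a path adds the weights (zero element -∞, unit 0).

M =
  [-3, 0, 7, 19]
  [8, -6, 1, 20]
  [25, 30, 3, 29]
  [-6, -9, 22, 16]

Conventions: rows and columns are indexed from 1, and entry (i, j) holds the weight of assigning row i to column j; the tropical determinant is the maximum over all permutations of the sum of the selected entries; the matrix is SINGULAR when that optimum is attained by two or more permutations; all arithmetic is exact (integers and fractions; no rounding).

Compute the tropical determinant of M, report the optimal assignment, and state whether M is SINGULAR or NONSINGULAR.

σ = (1, 2, 3, 4): (-3) + (-6) + 3 + 16 = 10
σ = (1, 2, 4, 3): (-3) + (-6) + 29 + 22 = 42
σ = (1, 3, 2, 4): (-3) + 1 + 30 + 16 = 44
σ = (1, 3, 4, 2): (-3) + 1 + 29 + (-9) = 18
σ = (1, 4, 2, 3): (-3) + 20 + 30 + 22 = 69
σ = (1, 4, 3, 2): (-3) + 20 + 3 + (-9) = 11
σ = (2, 1, 3, 4): 0 + 8 + 3 + 16 = 27
σ = (2, 1, 4, 3): 0 + 8 + 29 + 22 = 59
σ = (2, 3, 1, 4): 0 + 1 + 25 + 16 = 42
σ = (2, 3, 4, 1): 0 + 1 + 29 + (-6) = 24
σ = (2, 4, 1, 3): 0 + 20 + 25 + 22 = 67
σ = (2, 4, 3, 1): 0 + 20 + 3 + (-6) = 17
σ = (3, 1, 2, 4): 7 + 8 + 30 + 16 = 61
σ = (3, 1, 4, 2): 7 + 8 + 29 + (-9) = 35
σ = (3, 2, 1, 4): 7 + (-6) + 25 + 16 = 42
σ = (3, 2, 4, 1): 7 + (-6) + 29 + (-6) = 24
σ = (3, 4, 1, 2): 7 + 20 + 25 + (-9) = 43
σ = (3, 4, 2, 1): 7 + 20 + 30 + (-6) = 51
σ = (4, 1, 2, 3): 19 + 8 + 30 + 22 = 79
σ = (4, 1, 3, 2): 19 + 8 + 3 + (-9) = 21
σ = (4, 2, 1, 3): 19 + (-6) + 25 + 22 = 60
σ = (4, 2, 3, 1): 19 + (-6) + 3 + (-6) = 10
σ = (4, 3, 1, 2): 19 + 1 + 25 + (-9) = 36
σ = (4, 3, 2, 1): 19 + 1 + 30 + (-6) = 44
Optimal value attained by: σ = (4, 1, 2, 3).
Answer: det⊕(M) = 79; verdict: NONSINGULAR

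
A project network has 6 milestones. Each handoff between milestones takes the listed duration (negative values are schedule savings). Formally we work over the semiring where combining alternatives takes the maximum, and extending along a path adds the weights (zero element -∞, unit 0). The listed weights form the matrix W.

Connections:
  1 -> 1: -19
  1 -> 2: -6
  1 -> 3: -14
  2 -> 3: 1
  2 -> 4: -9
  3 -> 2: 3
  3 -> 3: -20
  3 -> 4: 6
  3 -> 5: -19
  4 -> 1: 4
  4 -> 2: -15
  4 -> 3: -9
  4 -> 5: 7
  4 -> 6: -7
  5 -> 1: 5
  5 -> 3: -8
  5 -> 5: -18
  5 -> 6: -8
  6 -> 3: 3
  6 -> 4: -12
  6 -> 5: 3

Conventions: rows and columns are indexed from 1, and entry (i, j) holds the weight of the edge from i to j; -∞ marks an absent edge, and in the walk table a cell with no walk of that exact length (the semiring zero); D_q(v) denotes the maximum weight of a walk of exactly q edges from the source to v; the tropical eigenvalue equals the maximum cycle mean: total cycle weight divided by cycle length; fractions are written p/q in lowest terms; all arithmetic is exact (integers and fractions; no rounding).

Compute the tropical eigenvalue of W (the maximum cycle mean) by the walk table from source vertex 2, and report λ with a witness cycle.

q=0: [-∞, 0, -∞, -∞, -∞, -∞]
q=1: [-∞, -∞, 1, -9, -∞, -∞]
q=2: [-5, 4, -18, 7, -2, -16]
q=3: [11, -8, 5, -5, 14, 0]
q=4: [19, 8, 6, 11, 3, 6]
q=5: [15, 13, 9, 12, 18, 4]
q=6: [23, 12, 14, 15, 19, 10]
Optimal cycle mean attained by: cycle 1->2->3->4->5->1, total (-6) + 1 + 6 + 7 + 5, length 5.
Answer: λ = 13/5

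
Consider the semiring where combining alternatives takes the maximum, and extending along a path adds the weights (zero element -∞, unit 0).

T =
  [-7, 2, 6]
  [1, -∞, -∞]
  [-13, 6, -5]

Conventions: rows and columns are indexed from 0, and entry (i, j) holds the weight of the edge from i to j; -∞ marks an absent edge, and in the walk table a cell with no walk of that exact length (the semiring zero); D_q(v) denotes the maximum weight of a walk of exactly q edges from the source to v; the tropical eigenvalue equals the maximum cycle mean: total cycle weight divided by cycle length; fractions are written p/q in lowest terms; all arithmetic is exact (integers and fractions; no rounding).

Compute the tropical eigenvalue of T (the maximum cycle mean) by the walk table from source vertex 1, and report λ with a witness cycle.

q=0: [-∞, 0, -∞]
q=1: [1, -∞, -∞]
q=2: [-6, 3, 7]
q=3: [4, 13, 2]
Optimal cycle mean attained by: cycle 0->2->1->0, total 6 + 6 + 1, length 3.
Answer: λ = 13/3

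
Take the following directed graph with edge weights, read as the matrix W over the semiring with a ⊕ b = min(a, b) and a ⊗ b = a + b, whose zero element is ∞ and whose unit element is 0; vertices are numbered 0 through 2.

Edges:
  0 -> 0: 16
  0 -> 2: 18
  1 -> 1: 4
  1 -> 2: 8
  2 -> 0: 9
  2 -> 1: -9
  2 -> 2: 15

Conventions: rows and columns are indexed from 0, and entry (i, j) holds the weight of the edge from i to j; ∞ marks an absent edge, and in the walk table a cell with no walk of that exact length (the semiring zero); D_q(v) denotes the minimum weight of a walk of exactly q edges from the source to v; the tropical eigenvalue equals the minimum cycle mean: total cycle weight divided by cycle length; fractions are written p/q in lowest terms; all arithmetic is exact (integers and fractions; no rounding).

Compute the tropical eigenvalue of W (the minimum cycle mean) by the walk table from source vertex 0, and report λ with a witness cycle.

q=0: [0, ∞, ∞]
q=1: [16, ∞, 18]
q=2: [27, 9, 33]
q=3: [42, 13, 17]
Optimal cycle mean attained by: cycle 1->2->1, total 8 + (-9), length 2.
Answer: λ = -1/2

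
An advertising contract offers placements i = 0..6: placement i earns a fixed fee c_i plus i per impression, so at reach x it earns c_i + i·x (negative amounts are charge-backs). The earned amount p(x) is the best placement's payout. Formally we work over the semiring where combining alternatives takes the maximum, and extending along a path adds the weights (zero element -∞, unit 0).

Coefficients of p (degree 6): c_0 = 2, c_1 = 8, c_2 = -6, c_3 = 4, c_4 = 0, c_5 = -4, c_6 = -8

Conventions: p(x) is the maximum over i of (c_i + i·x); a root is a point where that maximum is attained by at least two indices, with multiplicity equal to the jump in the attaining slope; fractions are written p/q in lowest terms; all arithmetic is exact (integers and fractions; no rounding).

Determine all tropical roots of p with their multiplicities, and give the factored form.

hull edge (i=0, c=2) to (i=1, c=8): slope 6, span 1
hull edge (i=1, c=8) to (i=3, c=4): slope -2, span 2
hull edge (i=3, c=4) to (i=6, c=-8): slope -4, span 3
Factored form: p(x) = -8 ⊗ (x ⊕ (-6)) ⊗ (x ⊕ 2) ⊗ (x ⊕ 2) ⊗ (x ⊕ 4) ⊗ (x ⊕ 4) ⊗ (x ⊕ 4)
Answer: roots = -6 (mult 1), 2 (mult 2), 4 (mult 3)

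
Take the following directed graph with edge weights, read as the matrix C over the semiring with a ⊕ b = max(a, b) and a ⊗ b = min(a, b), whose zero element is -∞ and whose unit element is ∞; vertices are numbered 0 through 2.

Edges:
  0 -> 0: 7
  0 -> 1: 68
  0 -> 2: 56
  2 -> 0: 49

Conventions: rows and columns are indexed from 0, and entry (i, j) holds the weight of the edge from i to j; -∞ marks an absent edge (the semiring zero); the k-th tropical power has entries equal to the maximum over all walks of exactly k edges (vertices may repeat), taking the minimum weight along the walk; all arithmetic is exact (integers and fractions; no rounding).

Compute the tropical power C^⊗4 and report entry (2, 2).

C^⊗2:
  [49, 7, 7]
  [-∞, -∞, -∞]
  [7, 49, 49]
C^⊗3:
  [7, 49, 49]
  [-∞, -∞, -∞]
  [49, 7, 7]
C^⊗4:
  [49, 7, 7]
  [-∞, -∞, -∞]
  [7, 49, 49]
Key observation: the optimum is the walk 2->0->2->0->2, with weight 49 min 56 min 49 min 56 = 49.
Optimal value attained by: walk 2->0->2->0->2.
Answer: (C^⊗4)[2][2] = 49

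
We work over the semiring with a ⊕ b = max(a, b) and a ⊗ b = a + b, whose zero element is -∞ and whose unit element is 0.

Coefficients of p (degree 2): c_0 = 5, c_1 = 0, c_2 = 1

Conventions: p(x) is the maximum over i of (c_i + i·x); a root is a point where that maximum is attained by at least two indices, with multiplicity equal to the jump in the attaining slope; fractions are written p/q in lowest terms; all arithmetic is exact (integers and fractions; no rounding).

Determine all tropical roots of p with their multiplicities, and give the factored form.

hull edge (i=0, c=5) to (i=2, c=1): slope -2, span 2
Factored form: p(x) = 1 ⊗ (x ⊕ 2) ⊗ (x ⊕ 2)
Answer: roots = 2 (mult 2)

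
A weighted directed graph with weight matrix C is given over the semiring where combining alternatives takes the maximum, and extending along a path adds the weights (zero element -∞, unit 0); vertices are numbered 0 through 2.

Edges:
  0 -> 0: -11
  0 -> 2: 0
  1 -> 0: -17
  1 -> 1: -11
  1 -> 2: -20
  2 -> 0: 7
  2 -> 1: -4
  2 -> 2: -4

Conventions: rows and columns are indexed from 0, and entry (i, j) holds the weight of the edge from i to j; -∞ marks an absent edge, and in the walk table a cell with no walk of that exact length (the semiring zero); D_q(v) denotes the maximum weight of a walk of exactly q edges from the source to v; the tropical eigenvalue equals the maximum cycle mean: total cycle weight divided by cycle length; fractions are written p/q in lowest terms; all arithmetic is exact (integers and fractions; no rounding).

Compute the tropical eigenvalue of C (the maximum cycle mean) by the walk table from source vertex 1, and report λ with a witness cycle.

q=0: [-∞, 0, -∞]
q=1: [-17, -11, -20]
q=2: [-13, -22, -17]
q=3: [-10, -21, -13]
Optimal cycle mean attained by: cycle 0->2->0, total 0 + 7, length 2.
Answer: λ = 7/2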